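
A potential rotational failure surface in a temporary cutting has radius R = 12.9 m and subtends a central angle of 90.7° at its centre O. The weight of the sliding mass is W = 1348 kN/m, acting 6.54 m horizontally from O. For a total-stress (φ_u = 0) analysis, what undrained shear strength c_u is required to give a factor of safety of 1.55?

c_u = 51.9 kPa

FS = c_u·L_a·R / (W·d), so c_u = FS·W·d / (L_a·R).
Arc length L_a = R·θ = 12.9·(90.7°·π/180) = 12.9·1.5830 = 20.42 m
c_u = 1.55·1348·6.54 / (20.42·12.9) = 13664.7 / 263.43 = 51.87 kPa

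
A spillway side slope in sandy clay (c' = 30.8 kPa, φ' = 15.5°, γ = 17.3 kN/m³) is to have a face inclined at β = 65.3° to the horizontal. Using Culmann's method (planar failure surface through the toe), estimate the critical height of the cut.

Culmann's analysis gives the critical failure plane at α_cr = (β + φ')/2 = (65.3 + 15.5)/2 = 40.4°, and the critical height
H_c = (4c'/γ) · sinβ cosφ' / [1 − cos(β − φ')]
    = (4·30.8/17.3) · sin65.3°·cos15.5° / [1 − cos(49.8°)]
    = 7.121 · 0.9085·0.9636 / [1 − 0.6455]
    = 7.121 · 0.8755 / 0.3545
    = 17.58 m

H_c = 17.58 m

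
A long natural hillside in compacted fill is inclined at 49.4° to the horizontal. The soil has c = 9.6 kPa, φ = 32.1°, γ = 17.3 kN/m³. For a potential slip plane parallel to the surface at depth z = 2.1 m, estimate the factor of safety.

For an infinite slope with a slip plane parallel to the surface (no pore pressure): FS = [c + γz cos²β tanφ] / [γz sinβ cosβ].
γz = 17.3·2.1 = 36.33 kN/m²
Numerator = 9.6 + 36.33·cos²49.4°·tan32.1° = 9.6 + 36.33·0.4235·0.6273 = 19.252 kPa
Denominator = 36.33·sin49.4°·cos49.4° = 36.33·0.7593·0.6508 = 17.951 kPa
FS = 19.252 / 17.951 = 1.072

FS = 1.07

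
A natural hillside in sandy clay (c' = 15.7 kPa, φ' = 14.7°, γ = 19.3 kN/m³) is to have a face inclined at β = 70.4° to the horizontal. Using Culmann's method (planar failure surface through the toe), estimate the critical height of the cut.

H_c = 6.79 m

Culmann's analysis gives the critical failure plane at α_cr = (β + φ')/2 = (70.4 + 14.7)/2 = 42.6°, and the critical height
H_c = (4c'/γ) · sinβ cosφ' / [1 − cos(β − φ')]
    = (4·15.7/19.3) · sin70.4°·cos14.7° / [1 − cos(55.7°)]
    = 3.254 · 0.9421·0.9673 / [1 − 0.5635]
    = 3.254 · 0.9112 / 0.4365
    = 6.79 m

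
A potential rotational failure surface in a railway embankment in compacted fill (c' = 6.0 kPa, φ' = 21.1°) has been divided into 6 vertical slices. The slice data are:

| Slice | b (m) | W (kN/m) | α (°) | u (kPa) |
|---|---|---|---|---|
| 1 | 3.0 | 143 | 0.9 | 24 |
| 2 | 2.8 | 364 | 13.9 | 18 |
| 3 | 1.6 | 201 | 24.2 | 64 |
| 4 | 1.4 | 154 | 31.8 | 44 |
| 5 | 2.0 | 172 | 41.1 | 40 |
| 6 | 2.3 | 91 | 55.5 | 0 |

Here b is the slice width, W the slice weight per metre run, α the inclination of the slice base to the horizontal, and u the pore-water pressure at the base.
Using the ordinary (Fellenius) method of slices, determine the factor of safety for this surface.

FS = 0.72

Ordinary method of slices: FS = Σ[c'·Δl_i + (W_i cosα_i − u_i·Δl_i)·tanφ'] / Σ W_i sinα_i, with Δl_i = b_i / cosα_i.
Slice 1: Δl = 3.0/cos0.9° = 3.000 m; N'_1 = 143·cos0.9° − 24·3.000 = 71.0; c'Δl = 18.00; W sinα = 2.2
Slice 2: Δl = 2.8/cos13.9° = 2.884 m; N'_2 = 364·cos13.9° − 18·2.884 = 301.4; c'Δl = 17.31; W sinα = 87.4
Slice 3: Δl = 1.6/cos24.2° = 1.754 m; N'_3 = 201·cos24.2° − 64·1.754 = 71.1; c'Δl = 10.52; W sinα = 82.4
Slice 4: Δl = 1.4/cos31.8° = 1.647 m; N'_4 = 154·cos31.8° − 44·1.647 = 58.4; c'Δl = 9.88; W sinα = 81.2
Slice 5: Δl = 2.0/cos41.1° = 2.654 m; N'_5 = 172·cos41.1° − 40·2.654 = 23.5; c'Δl = 15.92; W sinα = 113.1
Slice 6: Δl = 2.3/cos55.5° = 4.061 m; N'_6 = 91·cos55.5° − 0·4.061 = 51.5; c'Δl = 24.36; W sinα = 75.0
Σc'Δl = 96.0 kN/m; ΣN' = 576.9 kN/m; ΣW sinα = 441.3 kN/m
Resisting = 96.0 + 576.9·tan21.1° = 96.0 + 222.6 = 318.6 kN/m
FS = 318.6 / 441.3 = 0.722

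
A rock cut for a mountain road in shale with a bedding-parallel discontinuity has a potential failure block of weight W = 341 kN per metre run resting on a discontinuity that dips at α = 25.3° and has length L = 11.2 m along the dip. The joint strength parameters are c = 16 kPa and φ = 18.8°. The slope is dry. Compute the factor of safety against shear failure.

Resolving the block weight along and normal to the plane and applying the Mohr–Coulomb strength on the joint:
N' = W cosα = 341·cos25.3° = 308.3 kN/m
Driving force T = W sinα = 341·sin25.3° = 145.7 kN/m
Resisting force R = c·L + N'·tanφ = 16·11.2 + 308.3·tan18.8° = 179.2 + 105.0 = 284.2 kN/m
FS = R / T = 284.2 / 145.7 = 1.950

FS = 1.95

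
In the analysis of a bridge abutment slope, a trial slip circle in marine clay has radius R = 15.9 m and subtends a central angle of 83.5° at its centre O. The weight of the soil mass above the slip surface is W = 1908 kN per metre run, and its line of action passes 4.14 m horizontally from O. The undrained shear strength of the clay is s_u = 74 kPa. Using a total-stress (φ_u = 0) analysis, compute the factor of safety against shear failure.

FS = 3.45

Taking moments about the centre O, the resisting moment is provided by the undrained shear strength acting along the arc:
Arc length L_a = R·θ = 15.9·(83.5°·π/180) = 15.9·1.4573 = 23.17 m
M_R = s_u·L_a·R = 74·23.17·15.9 = 27264.0 kN·m/m
M_D = W·d = 1908·4.14 = 7899.1 kN·m/m
FS = M_R / M_D = 27264.0 / 7899.1 = 3.452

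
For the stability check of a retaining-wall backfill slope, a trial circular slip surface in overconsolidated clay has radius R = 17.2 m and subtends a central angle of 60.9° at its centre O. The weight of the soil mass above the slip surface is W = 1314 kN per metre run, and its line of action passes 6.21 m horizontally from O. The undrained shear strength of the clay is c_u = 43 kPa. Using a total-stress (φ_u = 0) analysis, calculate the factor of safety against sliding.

Taking moments about the centre O, the resisting moment is provided by the undrained shear strength acting along the arc:
Arc length L_a = R·θ = 17.2·(60.9°·π/180) = 17.2·1.0629 = 18.28 m
M_R = c_u·L_a·R = 43·18.28·17.2 = 13521.3 kN·m/m
M_D = W·d = 1314·6.21 = 8159.9 kN·m/m
FS = M_R / M_D = 13521.3 / 8159.9 = 1.657

FS = 1.66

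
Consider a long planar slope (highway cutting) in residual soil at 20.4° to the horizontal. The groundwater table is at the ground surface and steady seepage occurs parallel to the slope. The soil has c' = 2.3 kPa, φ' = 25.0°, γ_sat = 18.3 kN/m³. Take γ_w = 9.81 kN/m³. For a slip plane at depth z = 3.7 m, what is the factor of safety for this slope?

FS = 0.69

With seepage parallel to the slope and the water table at the surface, the effective normal stress on the slip plane uses the buoyant unit weight γ' = γ_sat − γ_w while the driving shear stress uses γ_sat:
FS = [c' + γ' z cos²β tanφ'] / [γ_sat z sinβ cosβ]
γ' = 18.3 − 9.81 = 8.49 kN/m³
Numerator = 2.3 + 8.49·3.7·cos²20.4°·tan25.0° = 2.3 + 8.49·3.7·0.8785·0.4663 = 15.168 kPa
Denominator = 18.3·3.7·sin20.4°·cos20.4° = 18.3·3.7·0.3486·0.9373 = 22.122 kPa
FS = 15.168 / 22.122 = 0.686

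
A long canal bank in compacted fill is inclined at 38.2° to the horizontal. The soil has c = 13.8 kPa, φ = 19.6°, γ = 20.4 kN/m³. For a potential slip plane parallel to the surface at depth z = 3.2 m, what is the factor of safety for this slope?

For an infinite slope with a slip plane parallel to the surface (no pore pressure): FS = [c + γz cos²β tanφ] / [γz sinβ cosβ].
γz = 20.4·3.2 = 65.28 kN/m²
Numerator = 13.8 + 65.28·cos²38.2°·tan19.6° = 13.8 + 65.28·0.6176·0.3561 = 28.156 kPa
Denominator = 65.28·sin38.2°·cos38.2° = 65.28·0.6184·0.7859 = 31.725 kPa
FS = 28.156 / 31.725 = 0.887

FS = 0.89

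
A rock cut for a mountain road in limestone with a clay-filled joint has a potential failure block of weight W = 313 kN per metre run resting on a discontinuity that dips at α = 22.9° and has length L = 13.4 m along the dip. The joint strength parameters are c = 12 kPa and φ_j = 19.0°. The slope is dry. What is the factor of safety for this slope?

Resolving the block weight along and normal to the plane and applying the Mohr–Coulomb strength on the joint:
N' = W cosα = 313·cos22.9° = 288.3 kN/m
Driving force T = W sinα = 313·sin22.9° = 121.8 kN/m
Resisting force R = c·L + N'·tanφ_j = 12·13.4 + 288.3·tan19.0° = 160.8 + 99.3 = 260.1 kN/m
FS = R / T = 260.1 / 121.8 = 2.135

FS = 2.14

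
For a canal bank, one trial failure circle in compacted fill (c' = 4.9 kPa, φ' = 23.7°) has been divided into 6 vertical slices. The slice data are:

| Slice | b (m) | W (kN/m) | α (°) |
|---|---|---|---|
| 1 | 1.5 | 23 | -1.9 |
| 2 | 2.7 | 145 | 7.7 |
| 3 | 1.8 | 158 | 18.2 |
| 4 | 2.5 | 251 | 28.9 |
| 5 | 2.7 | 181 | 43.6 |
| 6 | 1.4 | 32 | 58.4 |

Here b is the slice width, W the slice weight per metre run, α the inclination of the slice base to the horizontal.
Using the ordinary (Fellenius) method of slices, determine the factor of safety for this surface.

FS = 1.10

Ordinary method of slices: FS = Σ[c'·Δl_i + (W_i cosα_i)·tanφ'] / Σ W_i sinα_i, with Δl_i = b_i / cosα_i.
Slice 1: Δl = 1.5/cos(-1.9°) = 1.501 m; N'_1 = 23·cos(-1.9°) = 23.0; c'Δl = 7.35; W sinα = -0.8
Slice 2: Δl = 2.7/cos7.7° = 2.725 m; N'_2 = 145·cos7.7° = 143.7; c'Δl = 13.35; W sinα = 19.4
Slice 3: Δl = 1.8/cos18.2° = 1.895 m; N'_3 = 158·cos18.2° = 150.1; c'Δl = 9.28; W sinα = 49.3
Slice 4: Δl = 2.5/cos28.9° = 2.856 m; N'_4 = 251·cos28.9° = 219.7; c'Δl = 13.99; W sinα = 121.3
Slice 5: Δl = 2.7/cos43.6° = 3.728 m; N'_5 = 181·cos43.6° = 131.1; c'Δl = 18.27; W sinα = 124.8
Slice 6: Δl = 1.4/cos58.4° = 2.672 m; N'_6 = 32·cos58.4° = 16.8; c'Δl = 13.09; W sinα = 27.3
Σc'Δl = 75.3 kN/m; ΣN' = 684.4 kN/m; ΣW sinα = 341.4 kN/m
Resisting = 75.3 + 684.4·tan23.7° = 75.3 + 300.4 = 375.8 kN/m
FS = 375.8 / 341.4 = 1.101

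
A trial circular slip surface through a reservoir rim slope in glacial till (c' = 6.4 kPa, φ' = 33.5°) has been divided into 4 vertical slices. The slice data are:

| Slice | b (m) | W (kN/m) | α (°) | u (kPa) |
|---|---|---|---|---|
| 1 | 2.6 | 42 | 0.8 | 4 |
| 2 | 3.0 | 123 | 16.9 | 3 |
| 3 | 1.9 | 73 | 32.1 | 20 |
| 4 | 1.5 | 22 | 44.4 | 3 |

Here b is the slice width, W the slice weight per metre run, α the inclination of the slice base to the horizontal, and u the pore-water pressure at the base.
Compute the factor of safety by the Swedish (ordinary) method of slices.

Ordinary method of slices: FS = Σ[c'·Δl_i + (W_i cosα_i − u_i·Δl_i)·tanφ'] / Σ W_i sinα_i, with Δl_i = b_i / cosα_i.
Slice 1: Δl = 2.6/cos0.8° = 2.600 m; N'_1 = 42·cos0.8° − 4·2.600 = 31.6; c'Δl = 16.64; W sinα = 0.6
Slice 2: Δl = 3.0/cos16.9° = 3.135 m; N'_2 = 123·cos16.9° − 3·3.135 = 108.3; c'Δl = 20.07; W sinα = 35.8
Slice 3: Δl = 1.9/cos32.1° = 2.243 m; N'_3 = 73·cos32.1° − 20·2.243 = 17.0; c'Δl = 14.35; W sinα = 38.8
Slice 4: Δl = 1.5/cos44.4° = 2.099 m; N'_4 = 22·cos44.4° − 3·2.099 = 9.4; c'Δl = 13.44; W sinα = 15.4
Σc'Δl = 64.5 kN/m; ΣN' = 166.3 kN/m; ΣW sinα = 90.5 kN/m
Resisting = 64.5 + 166.3·tan33.5° = 64.5 + 110.1 = 174.6 kN/m
FS = 174.6 / 90.5 = 1.928

FS = 1.93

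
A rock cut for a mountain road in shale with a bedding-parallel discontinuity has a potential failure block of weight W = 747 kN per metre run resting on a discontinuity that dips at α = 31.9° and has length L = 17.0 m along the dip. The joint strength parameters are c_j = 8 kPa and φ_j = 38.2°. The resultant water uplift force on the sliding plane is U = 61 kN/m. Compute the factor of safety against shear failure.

FS = 1.49

Resolving the block weight along and normal to the plane and applying the Mohr–Coulomb strength on the joint:
N' = W cosα − U = 747·cos31.9° − 61 = 573.2 kN/m
Driving force T = W sinα = 747·sin31.9° = 394.7 kN/m
Resisting force R = c_j·L + N'·tanφ_j = 8·17.0 + 573.2·tan38.2° = 136.0 + 451.0 = 587.0 kN/m
FS = R / T = 587.0 / 394.7 = 1.487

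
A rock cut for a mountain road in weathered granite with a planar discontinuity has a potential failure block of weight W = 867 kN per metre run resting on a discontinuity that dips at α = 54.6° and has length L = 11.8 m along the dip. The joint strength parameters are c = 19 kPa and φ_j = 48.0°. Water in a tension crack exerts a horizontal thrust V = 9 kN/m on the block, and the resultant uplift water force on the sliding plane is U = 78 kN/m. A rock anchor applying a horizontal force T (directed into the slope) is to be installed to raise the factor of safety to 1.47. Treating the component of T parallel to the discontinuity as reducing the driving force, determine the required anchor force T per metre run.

T = 205 kN/m

Resolving forces along and normal to the sliding plane, with the horizontal anchor force T adding T·sinα to the effective normal force and T·cosα acting up the plane against the driving force:
FS = [cL + (W cosα − U − V sinα + T sinα) tanφ_j] / [W sinα + V cosα − T cosα]
Without the anchor: N' = 416.9 kN/m, driving T_d = 711.9 kN/m, resisting R = 19·11.8 + 416.9·tan48.0° = 687.2 kN/m, FS = 0.97.
Setting FS = 1.47 and solving for T:
1.47·(711.9 − T cos54.6°) = 687.2 + T sin54.6°·tan48.0°
T·(sin54.6°·tan48.0° + 1.47·cos54.6°) = 1.47·711.9 − 687.2
T·(0.8151·1.1106 + 1.47·0.5793) = 1046.5 − 687.2 = 359.3
T·1.7568 = 359.3
T = 204.5 kN/m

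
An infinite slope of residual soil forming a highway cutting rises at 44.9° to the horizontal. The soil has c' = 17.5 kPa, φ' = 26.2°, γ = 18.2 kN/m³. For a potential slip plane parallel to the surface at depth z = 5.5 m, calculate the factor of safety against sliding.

FS = 0.84

For an infinite slope with a slip plane parallel to the surface (no pore pressure): FS = [c' + γz cos²β tanφ'] / [γz sinβ cosβ].
γz = 18.2·5.5 = 100.10 kN/m²
Numerator = 17.5 + 100.10·cos²44.9°·tan26.2° = 17.5 + 100.10·0.5017·0.4921 = 42.214 kPa
Denominator = 100.10·sin44.9°·cos44.9° = 100.10·0.7059·0.7083 = 50.050 kPa
FS = 42.214 / 50.050 = 0.843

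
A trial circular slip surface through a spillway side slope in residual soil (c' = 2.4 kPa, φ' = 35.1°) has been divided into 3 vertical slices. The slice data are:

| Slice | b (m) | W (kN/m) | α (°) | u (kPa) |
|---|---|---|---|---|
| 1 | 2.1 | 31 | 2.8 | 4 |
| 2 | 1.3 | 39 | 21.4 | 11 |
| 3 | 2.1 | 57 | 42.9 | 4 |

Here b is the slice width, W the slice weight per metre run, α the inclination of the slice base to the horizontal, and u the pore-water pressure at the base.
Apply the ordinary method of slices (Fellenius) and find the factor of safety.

Ordinary method of slices: FS = Σ[c'·Δl_i + (W_i cosα_i − u_i·Δl_i)·tanφ'] / Σ W_i sinα_i, with Δl_i = b_i / cosα_i.
Slice 1: Δl = 2.1/cos2.8° = 2.103 m; N'_1 = 31·cos2.8° − 4·2.103 = 22.6; c'Δl = 5.05; W sinα = 1.5
Slice 2: Δl = 1.3/cos21.4° = 1.396 m; N'_2 = 39·cos21.4° − 11·1.396 = 21.0; c'Δl = 3.35; W sinα = 14.2
Slice 3: Δl = 2.1/cos42.9° = 2.867 m; N'_3 = 57·cos42.9° − 4·2.867 = 30.3; c'Δl = 6.88; W sinα = 38.8
Σc'Δl = 15.3 kN/m; ΣN' = 73.8 kN/m; ΣW sinα = 54.5 kN/m
Resisting = 15.3 + 73.8·tan35.1° = 15.3 + 51.9 = 67.1 kN/m
FS = 67.1 / 54.5 = 1.231

FS = 1.23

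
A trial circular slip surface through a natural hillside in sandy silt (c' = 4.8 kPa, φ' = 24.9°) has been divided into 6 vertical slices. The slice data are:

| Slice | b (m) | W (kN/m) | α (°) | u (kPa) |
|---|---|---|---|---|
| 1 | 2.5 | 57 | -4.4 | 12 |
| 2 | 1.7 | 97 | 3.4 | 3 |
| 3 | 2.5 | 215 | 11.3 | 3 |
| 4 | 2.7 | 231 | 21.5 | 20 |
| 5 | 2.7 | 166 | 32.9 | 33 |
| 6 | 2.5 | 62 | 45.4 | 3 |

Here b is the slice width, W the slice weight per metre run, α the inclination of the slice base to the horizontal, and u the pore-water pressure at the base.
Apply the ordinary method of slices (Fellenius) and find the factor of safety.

FS = 1.26

Ordinary method of slices: FS = Σ[c'·Δl_i + (W_i cosα_i − u_i·Δl_i)·tanφ'] / Σ W_i sinα_i, with Δl_i = b_i / cosα_i.
Slice 1: Δl = 2.5/cos(-4.4°) = 2.507 m; N'_1 = 57·cos(-4.4°) − 12·2.507 = 26.7; c'Δl = 12.04; W sinα = -4.4
Slice 2: Δl = 1.7/cos3.4° = 1.703 m; N'_2 = 97·cos3.4° − 3·1.703 = 91.7; c'Δl = 8.17; W sinα = 5.8
Slice 3: Δl = 2.5/cos11.3° = 2.549 m; N'_3 = 215·cos11.3° − 3·2.549 = 203.2; c'Δl = 12.24; W sinα = 42.1
Slice 4: Δl = 2.7/cos21.5° = 2.902 m; N'_4 = 231·cos21.5° − 20·2.902 = 156.9; c'Δl = 13.93; W sinα = 84.7
Slice 5: Δl = 2.7/cos32.9° = 3.216 m; N'_5 = 166·cos32.9° − 33·3.216 = 33.3; c'Δl = 15.44; W sinα = 90.2
Slice 6: Δl = 2.5/cos45.4° = 3.560 m; N'_6 = 62·cos45.4° − 3·3.560 = 32.9; c'Δl = 17.09; W sinα = 44.1
Σc'Δl = 78.9 kN/m; ΣN' = 544.6 kN/m; ΣW sinα = 262.5 kN/m
Resisting = 78.9 + 544.6·tan24.9° = 78.9 + 252.8 = 331.7 kN/m
FS = 331.7 / 262.5 = 1.264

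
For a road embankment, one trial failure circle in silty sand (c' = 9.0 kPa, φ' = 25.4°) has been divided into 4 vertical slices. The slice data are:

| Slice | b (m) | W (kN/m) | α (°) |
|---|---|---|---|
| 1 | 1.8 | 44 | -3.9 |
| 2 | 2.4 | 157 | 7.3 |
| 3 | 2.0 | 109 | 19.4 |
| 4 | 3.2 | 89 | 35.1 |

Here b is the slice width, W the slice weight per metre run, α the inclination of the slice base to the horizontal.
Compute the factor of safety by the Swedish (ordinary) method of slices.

Ordinary method of slices: FS = Σ[c'·Δl_i + (W_i cosα_i)·tanφ'] / Σ W_i sinα_i, with Δl_i = b_i / cosα_i.
Slice 1: Δl = 1.8/cos(-3.9°) = 1.804 m; N'_1 = 44·cos(-3.9°) = 43.9; c'Δl = 16.24; W sinα = -3.0
Slice 2: Δl = 2.4/cos7.3° = 2.420 m; N'_2 = 157·cos7.3° = 155.7; c'Δl = 21.78; W sinα = 19.9
Slice 3: Δl = 2.0/cos19.4° = 2.120 m; N'_3 = 109·cos19.4° = 102.8; c'Δl = 19.08; W sinα = 36.2
Slice 4: Δl = 3.2/cos35.1° = 3.911 m; N'_4 = 89·cos35.1° = 72.8; c'Δl = 35.20; W sinα = 51.2
Σc'Δl = 92.3 kN/m; ΣN' = 375.3 kN/m; ΣW sinα = 104.3 kN/m
Resisting = 92.3 + 375.3·tan25.4° = 92.3 + 178.2 = 270.5 kN/m
FS = 270.5 / 104.3 = 2.592

FS = 2.59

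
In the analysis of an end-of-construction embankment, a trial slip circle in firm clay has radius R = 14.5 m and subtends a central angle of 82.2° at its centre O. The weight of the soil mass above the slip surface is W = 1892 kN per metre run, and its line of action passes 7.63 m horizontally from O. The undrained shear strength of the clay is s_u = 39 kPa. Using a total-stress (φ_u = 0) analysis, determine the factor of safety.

Taking moments about the centre O, the resisting moment is provided by the undrained shear strength acting along the arc:
Arc length L_a = R·θ = 14.5·(82.2°·π/180) = 14.5·1.4347 = 20.80 m
M_R = s_u·L_a·R = 39·20.80·14.5 = 11763.9 kN·m/m
M_D = W·d = 1892·7.63 = 14436.0 kN·m/m
FS = M_R / M_D = 11763.9 / 14436.0 = 0.815

FS = 0.81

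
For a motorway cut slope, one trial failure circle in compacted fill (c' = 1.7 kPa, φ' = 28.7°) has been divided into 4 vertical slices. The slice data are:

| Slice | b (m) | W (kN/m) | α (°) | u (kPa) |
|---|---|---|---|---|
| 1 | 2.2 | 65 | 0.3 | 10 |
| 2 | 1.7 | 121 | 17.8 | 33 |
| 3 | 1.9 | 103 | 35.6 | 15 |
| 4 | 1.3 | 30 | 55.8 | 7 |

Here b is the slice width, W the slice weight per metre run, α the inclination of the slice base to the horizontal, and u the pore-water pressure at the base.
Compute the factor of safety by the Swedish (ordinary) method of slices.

Ordinary method of slices: FS = Σ[c'·Δl_i + (W_i cosα_i − u_i·Δl_i)·tanφ'] / Σ W_i sinα_i, with Δl_i = b_i / cosα_i.
Slice 1: Δl = 2.2/cos0.3° = 2.200 m; N'_1 = 65·cos0.3° − 10·2.200 = 43.0; c'Δl = 3.74; W sinα = 0.3
Slice 2: Δl = 1.7/cos17.8° = 1.785 m; N'_2 = 121·cos17.8° − 33·1.785 = 56.3; c'Δl = 3.04; W sinα = 37.0
Slice 3: Δl = 1.9/cos35.6° = 2.337 m; N'_3 = 103·cos35.6° − 15·2.337 = 48.7; c'Δl = 3.97; W sinα = 60.0
Slice 4: Δl = 1.3/cos55.8° = 2.313 m; N'_4 = 30·cos55.8° − 7·2.313 = 0.7; c'Δl = 3.93; W sinα = 24.8
Σc'Δl = 14.7 kN/m; ΣN' = 148.7 kN/m; ΣW sinα = 122.1 kN/m
Resisting = 14.7 + 148.7·tan28.7° = 14.7 + 81.4 = 96.1 kN/m
FS = 96.1 / 122.1 = 0.787

FS = 0.79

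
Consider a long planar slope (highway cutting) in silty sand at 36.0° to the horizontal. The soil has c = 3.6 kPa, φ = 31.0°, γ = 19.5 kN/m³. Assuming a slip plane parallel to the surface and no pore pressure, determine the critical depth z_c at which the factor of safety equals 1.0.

z_c = 2.24 m

Setting FS = 1.00 in FS = [c + γz cos²β tanφ] / [γz sinβ cosβ] and solving for z:
z = c / [γ cosβ (FS·sinβ − cosβ·tanφ)]
  = 3.6 / [19.5·cos36.0°·(1.00·sin36.0° − cos36.0°·tan31.0°)]
  = 3.6 / [19.5·0.8090·(1.00·0.5878 − 0.8090·0.6009)]
  = 3.6 / 1.6041 = 2.244 m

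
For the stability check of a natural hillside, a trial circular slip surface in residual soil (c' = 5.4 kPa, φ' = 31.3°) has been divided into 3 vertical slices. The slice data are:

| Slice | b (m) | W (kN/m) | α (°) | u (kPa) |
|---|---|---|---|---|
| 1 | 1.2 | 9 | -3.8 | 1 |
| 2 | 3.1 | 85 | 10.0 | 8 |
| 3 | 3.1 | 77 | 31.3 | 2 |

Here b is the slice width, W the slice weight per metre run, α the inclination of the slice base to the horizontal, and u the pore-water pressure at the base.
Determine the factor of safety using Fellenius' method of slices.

FS = 2.20

Ordinary method of slices: FS = Σ[c'·Δl_i + (W_i cosα_i − u_i·Δl_i)·tanφ'] / Σ W_i sinα_i, with Δl_i = b_i / cosα_i.
Slice 1: Δl = 1.2/cos(-3.8°) = 1.203 m; N'_1 = 9·cos(-3.8°) − 1·1.203 = 7.8; c'Δl = 6.49; W sinα = -0.6
Slice 2: Δl = 3.1/cos10.0° = 3.148 m; N'_2 = 85·cos10.0° − 8·3.148 = 58.5; c'Δl = 17.00; W sinα = 14.8
Slice 3: Δl = 3.1/cos31.3° = 3.628 m; N'_3 = 77·cos31.3° − 2·3.628 = 58.5; c'Δl = 19.59; W sinα = 40.0
Σc'Δl = 43.1 kN/m; ΣN' = 124.8 kN/m; ΣW sinα = 54.2 kN/m
Resisting = 43.1 + 124.8·tan31.3° = 43.1 + 75.9 = 119.0 kN/m
FS = 119.0 / 54.2 = 2.197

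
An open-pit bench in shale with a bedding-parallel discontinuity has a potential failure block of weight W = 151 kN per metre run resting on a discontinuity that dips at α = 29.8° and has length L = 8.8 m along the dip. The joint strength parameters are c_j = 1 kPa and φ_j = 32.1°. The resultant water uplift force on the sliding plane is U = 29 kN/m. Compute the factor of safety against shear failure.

FS = 0.97

Resolving the block weight along and normal to the plane and applying the Mohr–Coulomb strength on the joint:
N' = W cosα − U = 151·cos29.8° − 29 = 102.0 kN/m
Driving force T = W sinα = 151·sin29.8° = 75.0 kN/m
Resisting force R = c_j·L + N'·tanφ_j = 1·8.8 + 102.0·tan32.1° = 8.8 + 64.0 = 72.8 kN/m
FS = R / T = 72.8 / 75.0 = 0.970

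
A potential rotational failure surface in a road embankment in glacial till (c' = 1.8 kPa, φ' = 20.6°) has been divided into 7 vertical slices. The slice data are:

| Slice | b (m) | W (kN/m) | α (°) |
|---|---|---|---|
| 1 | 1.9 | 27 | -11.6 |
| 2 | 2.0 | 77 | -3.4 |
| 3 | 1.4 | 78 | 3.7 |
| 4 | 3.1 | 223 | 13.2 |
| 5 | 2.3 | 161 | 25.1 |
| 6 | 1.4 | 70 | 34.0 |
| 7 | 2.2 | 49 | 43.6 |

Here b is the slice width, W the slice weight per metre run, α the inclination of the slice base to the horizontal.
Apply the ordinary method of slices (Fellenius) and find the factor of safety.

Ordinary method of slices: FS = Σ[c'·Δl_i + (W_i cosα_i)·tanφ'] / Σ W_i sinα_i, with Δl_i = b_i / cosα_i.
Slice 1: Δl = 1.9/cos(-11.6°) = 1.940 m; N'_1 = 27·cos(-11.6°) = 26.4; c'Δl = 3.49; W sinα = -5.4
Slice 2: Δl = 2.0/cos(-3.4°) = 2.004 m; N'_2 = 77·cos(-3.4°) = 76.9; c'Δl = 3.61; W sinα = -4.6
Slice 3: Δl = 1.4/cos3.7° = 1.403 m; N'_3 = 78·cos3.7° = 77.8; c'Δl = 2.53; W sinα = 5.0
Slice 4: Δl = 3.1/cos13.2° = 3.184 m; N'_4 = 223·cos13.2° = 217.1; c'Δl = 5.73; W sinα = 50.9
Slice 5: Δl = 2.3/cos25.1° = 2.540 m; N'_5 = 161·cos25.1° = 145.8; c'Δl = 4.57; W sinα = 68.3
Slice 6: Δl = 1.4/cos34.0° = 1.689 m; N'_6 = 70·cos34.0° = 58.0; c'Δl = 3.04; W sinα = 39.1
Slice 7: Δl = 2.2/cos43.6° = 3.038 m; N'_7 = 49·cos43.6° = 35.5; c'Δl = 5.47; W sinα = 33.8
Σc'Δl = 28.4 kN/m; ΣN' = 637.6 kN/m; ΣW sinα = 187.2 kN/m
Resisting = 28.4 + 637.6·tan20.6° = 28.4 + 239.6 = 268.1 kN/m
FS = 268.1 / 187.2 = 1.432

FS = 1.43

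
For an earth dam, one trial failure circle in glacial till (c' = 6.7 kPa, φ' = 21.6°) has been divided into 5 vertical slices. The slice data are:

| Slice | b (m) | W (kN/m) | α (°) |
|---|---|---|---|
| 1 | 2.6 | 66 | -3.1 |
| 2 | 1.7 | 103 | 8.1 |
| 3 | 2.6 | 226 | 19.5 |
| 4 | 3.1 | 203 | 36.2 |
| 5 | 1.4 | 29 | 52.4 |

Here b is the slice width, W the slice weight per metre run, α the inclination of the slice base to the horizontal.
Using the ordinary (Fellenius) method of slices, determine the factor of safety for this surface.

FS = 1.36

Ordinary method of slices: FS = Σ[c'·Δl_i + (W_i cosα_i)·tanφ'] / Σ W_i sinα_i, with Δl_i = b_i / cosα_i.
Slice 1: Δl = 2.6/cos(-3.1°) = 2.604 m; N'_1 = 66·cos(-3.1°) = 65.9; c'Δl = 17.45; W sinα = -3.6
Slice 2: Δl = 1.7/cos8.1° = 1.717 m; N'_2 = 103·cos8.1° = 102.0; c'Δl = 11.50; W sinα = 14.5
Slice 3: Δl = 2.6/cos19.5° = 2.758 m; N'_3 = 226·cos19.5° = 213.0; c'Δl = 18.48; W sinα = 75.4
Slice 4: Δl = 3.1/cos36.2° = 3.842 m; N'_4 = 203·cos36.2° = 163.8; c'Δl = 25.74; W sinα = 119.9
Slice 5: Δl = 1.4/cos52.4° = 2.295 m; N'_5 = 29·cos52.4° = 17.7; c'Δl = 15.37; W sinα = 23.0
Σc'Δl = 88.5 kN/m; ΣN' = 562.4 kN/m; ΣW sinα = 229.3 kN/m
Resisting = 88.5 + 562.4·tan21.6° = 88.5 + 222.7 = 311.2 kN/m
FS = 311.2 / 229.3 = 1.358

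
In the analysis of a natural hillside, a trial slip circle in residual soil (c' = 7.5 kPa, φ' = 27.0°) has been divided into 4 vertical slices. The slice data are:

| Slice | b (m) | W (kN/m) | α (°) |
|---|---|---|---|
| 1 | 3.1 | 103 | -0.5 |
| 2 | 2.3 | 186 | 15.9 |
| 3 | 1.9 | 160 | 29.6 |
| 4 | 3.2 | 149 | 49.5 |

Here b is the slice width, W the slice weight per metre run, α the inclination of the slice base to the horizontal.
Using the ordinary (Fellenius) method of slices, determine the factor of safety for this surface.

FS = 1.48

Ordinary method of slices: FS = Σ[c'·Δl_i + (W_i cosα_i)·tanφ'] / Σ W_i sinα_i, with Δl_i = b_i / cosα_i.
Slice 1: Δl = 3.1/cos(-0.5°) = 3.100 m; N'_1 = 103·cos(-0.5°) = 103.0; c'Δl = 23.25; W sinα = -0.9
Slice 2: Δl = 2.3/cos15.9° = 2.391 m; N'_2 = 186·cos15.9° = 178.9; c'Δl = 17.94; W sinα = 51.0
Slice 3: Δl = 1.9/cos29.6° = 2.185 m; N'_3 = 160·cos29.6° = 139.1; c'Δl = 16.39; W sinα = 79.0
Slice 4: Δl = 3.2/cos49.5° = 4.927 m; N'_4 = 149·cos49.5° = 96.8; c'Δl = 36.95; W sinα = 113.3
Σc'Δl = 94.5 kN/m; ΣN' = 517.8 kN/m; ΣW sinα = 242.4 kN/m
Resisting = 94.5 + 517.8·tan27.0° = 94.5 + 263.8 = 358.3 kN/m
FS = 358.3 / 242.4 = 1.478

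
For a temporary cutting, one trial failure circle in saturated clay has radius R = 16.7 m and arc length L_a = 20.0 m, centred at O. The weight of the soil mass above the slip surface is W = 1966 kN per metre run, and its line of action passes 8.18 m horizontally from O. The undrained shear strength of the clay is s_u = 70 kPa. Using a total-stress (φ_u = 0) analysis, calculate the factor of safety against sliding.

Taking moments about the centre O, the resisting moment is provided by the undrained shear strength acting along the arc:
M_R = s_u·L_a·R = 70·20.00·16.7 = 23380.0 kN·m/m
M_D = W·d = 1966·8.18 = 16081.9 kN·m/m
FS = M_R / M_D = 23380.0 / 16081.9 = 1.454

FS = 1.45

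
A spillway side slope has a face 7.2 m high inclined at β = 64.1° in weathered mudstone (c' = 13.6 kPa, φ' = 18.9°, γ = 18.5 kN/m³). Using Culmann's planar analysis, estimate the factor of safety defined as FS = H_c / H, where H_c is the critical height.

H_c = (4c'/γ) · sinβ cosφ' / [1 − cos(β − φ')]
    = (4·13.6/18.5) · sin64.1°·cos18.9° / [1 − cos45.2°]
    = 2.941 · 0.8511 / 0.2954 = 8.47 m
FS = H_c / H = 8.47 / 7.2 = 1.177

FS = 1.18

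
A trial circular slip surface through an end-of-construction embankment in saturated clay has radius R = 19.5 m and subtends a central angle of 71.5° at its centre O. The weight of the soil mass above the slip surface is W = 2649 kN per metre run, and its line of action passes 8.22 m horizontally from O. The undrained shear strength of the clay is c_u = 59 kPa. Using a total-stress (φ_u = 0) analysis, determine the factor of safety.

Taking moments about the centre O, the resisting moment is provided by the undrained shear strength acting along the arc:
Arc length L_a = R·θ = 19.5·(71.5°·π/180) = 19.5·1.2479 = 24.33 m
M_R = c_u·L_a·R = 59·24.33·19.5 = 27996.6 kN·m/m
M_D = W·d = 2649·8.22 = 21774.8 kN·m/m
FS = M_R / M_D = 27996.6 / 21774.8 = 1.286

FS = 1.29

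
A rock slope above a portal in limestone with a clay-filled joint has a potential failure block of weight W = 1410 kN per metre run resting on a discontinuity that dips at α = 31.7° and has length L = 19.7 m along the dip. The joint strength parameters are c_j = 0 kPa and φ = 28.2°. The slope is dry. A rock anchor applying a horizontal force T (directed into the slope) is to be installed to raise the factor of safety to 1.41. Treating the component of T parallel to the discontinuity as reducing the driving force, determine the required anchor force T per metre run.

Resolving forces along and normal to the sliding plane, with the horizontal anchor force T adding T·sinα to the effective normal force and T·cosα acting up the plane against the driving force:
FS = [c_jL + (W cosα + T sinα) tanφ] / [W sinα − T cosα]
Without the anchor: N' = 1199.6 kN/m, driving T_d = 740.9 kN/m, resisting R = 0·19.7 + 1199.6·tan28.2° = 643.2 kN/m, FS = 0.87.
Setting FS = 1.41 and solving for T:
1.41·(740.9 − T cos31.7°) = 643.2 + T sin31.7°·tan28.2°
T·(sin31.7°·tan28.2° + 1.41·cos31.7°) = 1.41·740.9 − 643.2
T·(0.5255·0.5362 + 1.41·0.8508) = 1044.7 − 643.2 = 401.4
T·1.4814 = 401.4
T = 271.0 kN/m

T = 271 kN/m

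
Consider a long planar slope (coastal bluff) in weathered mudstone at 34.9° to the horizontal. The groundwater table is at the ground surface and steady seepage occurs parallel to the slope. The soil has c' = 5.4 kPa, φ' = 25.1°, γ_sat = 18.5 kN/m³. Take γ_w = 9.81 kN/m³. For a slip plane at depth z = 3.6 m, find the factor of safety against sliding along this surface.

FS = 0.49

With seepage parallel to the slope and the water table at the surface, the effective normal stress on the slip plane uses the buoyant unit weight γ' = γ_sat − γ_w while the driving shear stress uses γ_sat:
FS = [c' + γ' z cos²β tanφ'] / [γ_sat z sinβ cosβ]
γ' = 18.5 − 9.81 = 8.69 kN/m³
Numerator = 5.4 + 8.69·3.6·cos²34.9°·tan25.1° = 5.4 + 8.69·3.6·0.6726·0.4684 = 15.257 kPa
Denominator = 18.5·3.6·sin34.9°·cos34.9° = 18.5·3.6·0.5721·0.8202 = 31.252 kPa
FS = 15.257 / 31.252 = 0.488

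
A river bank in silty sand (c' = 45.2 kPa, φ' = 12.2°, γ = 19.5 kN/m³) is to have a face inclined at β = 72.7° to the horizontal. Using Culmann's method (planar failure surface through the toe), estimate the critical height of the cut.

Culmann's analysis gives the critical failure plane at α_cr = (β + φ')/2 = (72.7 + 12.2)/2 = 42.5°, and the critical height
H_c = (4c'/γ) · sinβ cosφ' / [1 − cos(β − φ')]
    = (4·45.2/19.5) · sin72.7°·cos12.2° / [1 − cos(60.5°)]
    = 9.272 · 0.9548·0.9774 / [1 − 0.4924]
    = 9.272 · 0.9332 / 0.5076
    = 17.05 m

H_c = 17.05 m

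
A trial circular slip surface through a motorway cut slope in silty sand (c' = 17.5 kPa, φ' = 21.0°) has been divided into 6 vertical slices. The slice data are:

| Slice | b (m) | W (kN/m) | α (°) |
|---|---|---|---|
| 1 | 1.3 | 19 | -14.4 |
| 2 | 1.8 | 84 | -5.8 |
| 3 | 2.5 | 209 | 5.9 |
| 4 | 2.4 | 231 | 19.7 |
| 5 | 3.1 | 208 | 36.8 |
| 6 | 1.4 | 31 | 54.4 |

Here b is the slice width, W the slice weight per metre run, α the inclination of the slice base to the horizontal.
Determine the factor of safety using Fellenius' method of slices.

FS = 2.23

Ordinary method of slices: FS = Σ[c'·Δl_i + (W_i cosα_i)·tanφ'] / Σ W_i sinα_i, with Δl_i = b_i / cosα_i.
Slice 1: Δl = 1.3/cos(-14.4°) = 1.342 m; N'_1 = 19·cos(-14.4°) = 18.4; c'Δl = 23.49; W sinα = -4.7
Slice 2: Δl = 1.8/cos(-5.8°) = 1.809 m; N'_2 = 84·cos(-5.8°) = 83.6; c'Δl = 31.66; W sinα = -8.5
Slice 3: Δl = 2.5/cos5.9° = 2.513 m; N'_3 = 209·cos5.9° = 207.9; c'Δl = 43.98; W sinα = 21.5
Slice 4: Δl = 2.4/cos19.7° = 2.549 m; N'_4 = 231·cos19.7° = 217.5; c'Δl = 44.61; W sinα = 77.9
Slice 5: Δl = 3.1/cos36.8° = 3.871 m; N'_5 = 208·cos36.8° = 166.6; c'Δl = 67.75; W sinα = 124.6
Slice 6: Δl = 1.4/cos54.4° = 2.405 m; N'_6 = 31·cos54.4° = 18.0; c'Δl = 42.09; W sinα = 25.2
Σc'Δl = 253.6 kN/m; ΣN' = 711.9 kN/m; ΣW sinα = 235.9 kN/m
Resisting = 253.6 + 711.9·tan21.0° = 253.6 + 273.3 = 526.9 kN/m
FS = 526.9 / 235.9 = 2.233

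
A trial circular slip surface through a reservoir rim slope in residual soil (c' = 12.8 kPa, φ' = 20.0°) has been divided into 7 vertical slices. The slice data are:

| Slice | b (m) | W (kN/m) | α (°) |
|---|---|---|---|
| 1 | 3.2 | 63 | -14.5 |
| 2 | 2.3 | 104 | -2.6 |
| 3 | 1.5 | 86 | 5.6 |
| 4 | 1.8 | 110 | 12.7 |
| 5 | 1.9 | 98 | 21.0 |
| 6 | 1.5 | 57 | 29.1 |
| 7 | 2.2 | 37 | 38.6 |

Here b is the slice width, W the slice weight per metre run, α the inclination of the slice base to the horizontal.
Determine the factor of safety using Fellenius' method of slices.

FS = 3.99

Ordinary method of slices: FS = Σ[c'·Δl_i + (W_i cosα_i)·tanφ'] / Σ W_i sinα_i, with Δl_i = b_i / cosα_i.
Slice 1: Δl = 3.2/cos(-14.5°) = 3.305 m; N'_1 = 63·cos(-14.5°) = 61.0; c'Δl = 42.31; W sinα = -15.8
Slice 2: Δl = 2.3/cos(-2.6°) = 2.302 m; N'_2 = 104·cos(-2.6°) = 103.9; c'Δl = 29.47; W sinα = -4.7
Slice 3: Δl = 1.5/cos5.6° = 1.507 m; N'_3 = 86·cos5.6° = 85.6; c'Δl = 19.29; W sinα = 8.4
Slice 4: Δl = 1.8/cos12.7° = 1.845 m; N'_4 = 110·cos12.7° = 107.3; c'Δl = 23.62; W sinα = 24.2
Slice 5: Δl = 1.9/cos21.0° = 2.035 m; N'_5 = 98·cos21.0° = 91.5; c'Δl = 26.05; W sinα = 35.1
Slice 6: Δl = 1.5/cos29.1° = 1.717 m; N'_6 = 57·cos29.1° = 49.8; c'Δl = 21.97; W sinα = 27.7
Slice 7: Δl = 2.2/cos38.6° = 2.815 m; N'_7 = 37·cos38.6° = 28.9; c'Δl = 36.03; W sinα = 23.1
Σc'Δl = 198.7 kN/m; ΣN' = 528.0 kN/m; ΣW sinα = 98.0 kN/m
Resisting = 198.7 + 528.0·tan20.0° = 198.7 + 192.2 = 390.9 kN/m
FS = 390.9 / 98.0 = 3.989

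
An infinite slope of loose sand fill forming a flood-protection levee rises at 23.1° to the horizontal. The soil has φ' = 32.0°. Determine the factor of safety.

For a dry cohesionless infinite slope the factor of safety is FS = tanφ' / tanβ.
FS = tan32.0° / tan23.1° = 0.6249 / 0.4265 = 1.465

FS = 1.46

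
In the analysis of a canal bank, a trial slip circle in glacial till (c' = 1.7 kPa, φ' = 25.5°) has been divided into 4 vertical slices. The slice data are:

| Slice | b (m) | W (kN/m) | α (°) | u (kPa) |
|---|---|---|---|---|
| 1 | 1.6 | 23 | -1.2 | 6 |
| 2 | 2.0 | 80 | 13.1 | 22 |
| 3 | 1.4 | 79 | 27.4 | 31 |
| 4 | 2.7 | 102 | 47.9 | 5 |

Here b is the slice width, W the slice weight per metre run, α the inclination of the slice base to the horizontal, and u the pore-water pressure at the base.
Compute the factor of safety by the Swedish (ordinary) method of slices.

Ordinary method of slices: FS = Σ[c'·Δl_i + (W_i cosα_i − u_i·Δl_i)·tanφ'] / Σ W_i sinα_i, with Δl_i = b_i / cosα_i.
Slice 1: Δl = 1.6/cos(-1.2°) = 1.600 m; N'_1 = 23·cos(-1.2°) − 6·1.600 = 13.4; c'Δl = 2.72; W sinα = -0.5
Slice 2: Δl = 2.0/cos13.1° = 2.053 m; N'_2 = 80·cos13.1° − 22·2.053 = 32.7; c'Δl = 3.49; W sinα = 18.1
Slice 3: Δl = 1.4/cos27.4° = 1.577 m; N'_3 = 79·cos27.4° − 31·1.577 = 21.3; c'Δl = 2.68; W sinα = 36.4
Slice 4: Δl = 2.7/cos47.9° = 4.027 m; N'_4 = 102·cos47.9° − 5·4.027 = 48.2; c'Δl = 6.85; W sinα = 75.7
Σc'Δl = 15.7 kN/m; ΣN' = 115.6 kN/m; ΣW sinα = 129.7 kN/m
Resisting = 15.7 + 115.6·tan25.5° = 15.7 + 55.2 = 70.9 kN/m
FS = 70.9 / 129.7 = 0.547

FS = 0.55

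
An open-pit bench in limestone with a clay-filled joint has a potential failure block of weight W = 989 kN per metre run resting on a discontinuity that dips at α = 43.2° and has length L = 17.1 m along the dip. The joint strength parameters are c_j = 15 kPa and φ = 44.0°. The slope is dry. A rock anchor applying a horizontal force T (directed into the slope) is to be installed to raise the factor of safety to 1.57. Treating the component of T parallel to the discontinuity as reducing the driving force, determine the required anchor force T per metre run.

T = 61 kN/m

Resolving forces along and normal to the sliding plane, with the horizontal anchor force T adding T·sinα to the effective normal force and T·cosα acting up the plane against the driving force:
FS = [c_jL + (W cosα + T sinα) tanφ] / [W sinα − T cosα]
Without the anchor: N' = 720.9 kN/m, driving T_d = 677.0 kN/m, resisting R = 15·17.1 + 720.9·tan44.0° = 952.7 kN/m, FS = 1.41.
Setting FS = 1.57 and solving for T:
1.57·(677.0 − T cos43.2°) = 952.7 + T sin43.2°·tan44.0°
T·(sin43.2°·tan44.0° + 1.57·cos43.2°) = 1.57·677.0 − 952.7
T·(0.6845·0.9657 + 1.57·0.7290) = 1062.9 − 952.7 = 110.2
T·1.8055 = 110.2
T = 61.0 kN/m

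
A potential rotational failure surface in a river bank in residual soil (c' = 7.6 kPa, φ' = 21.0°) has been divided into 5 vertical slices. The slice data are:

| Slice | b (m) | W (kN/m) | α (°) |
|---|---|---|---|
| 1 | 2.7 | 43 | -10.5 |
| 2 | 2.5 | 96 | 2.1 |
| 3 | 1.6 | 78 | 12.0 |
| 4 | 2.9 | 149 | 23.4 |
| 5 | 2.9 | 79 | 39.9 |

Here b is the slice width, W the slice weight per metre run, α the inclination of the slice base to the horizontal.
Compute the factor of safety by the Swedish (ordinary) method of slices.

Ordinary method of slices: FS = Σ[c'·Δl_i + (W_i cosα_i)·tanφ'] / Σ W_i sinα_i, with Δl_i = b_i / cosα_i.
Slice 1: Δl = 2.7/cos(-10.5°) = 2.746 m; N'_1 = 43·cos(-10.5°) = 42.3; c'Δl = 20.87; W sinα = -7.8
Slice 2: Δl = 2.5/cos2.1° = 2.502 m; N'_2 = 96·cos2.1° = 95.9; c'Δl = 19.01; W sinα = 3.5
Slice 3: Δl = 1.6/cos12.0° = 1.636 m; N'_3 = 78·cos12.0° = 76.3; c'Δl = 12.43; W sinα = 16.2
Slice 4: Δl = 2.9/cos23.4° = 3.160 m; N'_4 = 149·cos23.4° = 136.7; c'Δl = 24.02; W sinα = 59.2
Slice 5: Δl = 2.9/cos39.9° = 3.780 m; N'_5 = 79·cos39.9° = 60.6; c'Δl = 28.73; W sinα = 50.7
Σc'Δl = 105.1 kN/m; ΣN' = 411.9 kN/m; ΣW sinα = 121.7 kN/m
Resisting = 105.1 + 411.9·tan21.0° = 105.1 + 158.1 = 263.2 kN/m
FS = 263.2 / 121.7 = 2.161

FS = 2.16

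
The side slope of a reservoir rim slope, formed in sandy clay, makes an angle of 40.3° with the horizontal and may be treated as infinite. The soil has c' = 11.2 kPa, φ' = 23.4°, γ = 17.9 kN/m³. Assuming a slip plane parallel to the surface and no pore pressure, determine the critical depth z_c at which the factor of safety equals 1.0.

z_c = 2.59 m

Setting FS = 1.00 in FS = [c' + γz cos²β tanφ'] / [γz sinβ cosβ] and solving for z:
z = c' / [γ cosβ (FS·sinβ − cosβ·tanφ')]
  = 11.2 / [17.9·cos40.3°·(1.00·sin40.3° − cos40.3°·tan23.4°)]
  = 11.2 / [17.9·0.7627·(1.00·0.6468 − 0.7627·0.4327)]
  = 11.2 / 4.3242 = 2.590 m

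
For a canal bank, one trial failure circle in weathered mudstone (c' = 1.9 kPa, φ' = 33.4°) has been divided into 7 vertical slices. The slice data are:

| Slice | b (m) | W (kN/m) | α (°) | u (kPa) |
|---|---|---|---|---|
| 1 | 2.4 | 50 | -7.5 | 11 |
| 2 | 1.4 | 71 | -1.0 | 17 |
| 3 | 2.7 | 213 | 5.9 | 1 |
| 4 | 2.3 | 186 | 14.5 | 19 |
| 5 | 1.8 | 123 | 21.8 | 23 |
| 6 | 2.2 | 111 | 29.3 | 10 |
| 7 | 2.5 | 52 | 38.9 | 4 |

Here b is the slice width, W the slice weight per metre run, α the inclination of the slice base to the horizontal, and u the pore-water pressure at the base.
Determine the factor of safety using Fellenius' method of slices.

FS = 2.15

Ordinary method of slices: FS = Σ[c'·Δl_i + (W_i cosα_i − u_i·Δl_i)·tanφ'] / Σ W_i sinα_i, with Δl_i = b_i / cosα_i.
Slice 1: Δl = 2.4/cos(-7.5°) = 2.421 m; N'_1 = 50·cos(-7.5°) − 11·2.421 = 22.9; c'Δl = 4.60; W sinα = -6.5
Slice 2: Δl = 1.4/cos(-1.0°) = 1.400 m; N'_2 = 71·cos(-1.0°) − 17·1.400 = 47.2; c'Δl = 2.66; W sinα = -1.2
Slice 3: Δl = 2.7/cos5.9° = 2.714 m; N'_3 = 213·cos5.9° − 1·2.714 = 209.2; c'Δl = 5.16; W sinα = 21.9
Slice 4: Δl = 2.3/cos14.5° = 2.376 m; N'_4 = 186·cos14.5° − 19·2.376 = 134.9; c'Δl = 4.51; W sinα = 46.6
Slice 5: Δl = 1.8/cos21.8° = 1.939 m; N'_5 = 123·cos21.8° − 23·1.939 = 69.6; c'Δl = 3.68; W sinα = 45.7
Slice 6: Δl = 2.2/cos29.3° = 2.523 m; N'_6 = 111·cos29.3° − 10·2.523 = 71.6; c'Δl = 4.79; W sinα = 54.3
Slice 7: Δl = 2.5/cos38.9° = 3.212 m; N'_7 = 52·cos38.9° − 4·3.212 = 27.6; c'Δl = 6.10; W sinα = 32.7
Σc'Δl = 31.5 kN/m; ΣN' = 583.0 kN/m; ΣW sinα = 193.4 kN/m
Resisting = 31.5 + 583.0·tan33.4° = 31.5 + 384.4 = 415.9 kN/m
FS = 415.9 / 193.4 = 2.151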